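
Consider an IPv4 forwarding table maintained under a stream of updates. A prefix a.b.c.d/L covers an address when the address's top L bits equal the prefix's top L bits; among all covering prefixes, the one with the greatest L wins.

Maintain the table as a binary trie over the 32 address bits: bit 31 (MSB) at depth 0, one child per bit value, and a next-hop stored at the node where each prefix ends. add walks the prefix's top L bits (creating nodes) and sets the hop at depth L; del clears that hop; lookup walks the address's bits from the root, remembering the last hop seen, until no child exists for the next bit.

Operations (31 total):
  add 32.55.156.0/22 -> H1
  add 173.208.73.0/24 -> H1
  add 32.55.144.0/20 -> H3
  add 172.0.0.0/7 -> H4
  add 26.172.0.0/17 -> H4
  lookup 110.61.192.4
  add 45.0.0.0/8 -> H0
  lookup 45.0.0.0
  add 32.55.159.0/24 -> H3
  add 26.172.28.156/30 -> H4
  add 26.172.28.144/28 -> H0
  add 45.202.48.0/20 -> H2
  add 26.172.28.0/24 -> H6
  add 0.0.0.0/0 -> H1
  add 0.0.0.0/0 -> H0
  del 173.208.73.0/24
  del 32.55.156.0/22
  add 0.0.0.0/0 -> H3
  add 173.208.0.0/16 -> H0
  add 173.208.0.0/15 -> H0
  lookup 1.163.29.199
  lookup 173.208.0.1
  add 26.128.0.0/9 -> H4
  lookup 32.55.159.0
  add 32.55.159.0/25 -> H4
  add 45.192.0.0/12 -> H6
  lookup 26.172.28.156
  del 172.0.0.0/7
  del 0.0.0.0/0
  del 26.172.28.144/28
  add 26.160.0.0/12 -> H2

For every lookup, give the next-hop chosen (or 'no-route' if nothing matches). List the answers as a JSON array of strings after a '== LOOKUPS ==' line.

Trace:
  + 32.55.156.0/22 (H1) depth=22
  + 173.208.73.0/24 (H1) depth=24
  + 32.55.144.0/20 (H3) depth=20
  + 172.0.0.0/7 (H4) depth=7
  + 26.172.0.0/17 (H4) depth=17
  ? 110.61.192.4  path d0:-→d1:-  best=no-route
  + 45.0.0.0/8 (H0) depth=8
  ? 45.0.0.0  path d0:-→d1:-→d2:-→d3:-→d4:-→d5:-→d6:-→d7:-→d8:H0  best=H0
  + 32.55.159.0/24 (H3) depth=24
  + 26.172.28.156/30 (H4) depth=30
  + 26.172.28.144/28 (H0) depth=28
  + 45.202.48.0/20 (H2) depth=20
  + 26.172.28.0/24 (H6) depth=24
  + 0.0.0.0/0 (H1) depth=0
  + 0.0.0.0/0 (H0) depth=0
  - 173.208.73.0/24 clear@24
  - 32.55.156.0/22 clear@22
  + 0.0.0.0/0 (H3) depth=0
  + 173.208.0.0/16 (H0) depth=16
  + 173.208.0.0/15 (H0) depth=15
  ? 1.163.29.199  path d0:H3→d1:-→d2:-→d3:-  best=H3
  ? 173.208.0.1  path d0:H3→d1:-→d2:-→d3:-→d4:-→d5:-→d6:-→d7:H4→d8:-→d9:-→d10:-→d11:-→d12:-→d13:-→d14:-→d15:H0→d16:H0→d17:-  best=H0
  + 26.128.0.0/9 (H4) depth=9
  ? 32.55.159.0  path d0:H3→d1:-→d2:-→d3:-→d4:-→d5:-→d6:-→d7:-→d8:-→d9:-→d10:-→d11:-→d12:-→d13:-→d14:-→d15:-→d16:-→d17:-→d18:-→d19:-→d20:H3→d21:-→d22:-→d23:-→d24:H3  best=H3
  + 32.55.159.0/25 (H4) depth=25
  + 45.192.0.0/12 (H6) depth=12
  ? 26.172.28.156  path d0:H3→d1:-→d2:-→d3:-→d4:-→d5:-→d6:-→d7:-→d8:-→d9:H4→d10:-→d11:-→d12:-→d13:-→d14:-→d15:-→d16:-→d17:H4→d18:-→d19:-→d20:-→d21:-→d22:-→d23:-→d24:H6→d25:-→d26:-→d27:-→d28:H0→d29:-→d30:H4  best=H4
  - 172.0.0.0/7 clear@7
  - 0.0.0.0/0 clear@0
  - 26.172.28.144/28 clear@28
  + 26.160.0.0/12 (H2) depth=12

== LOOKUPS ==
["no-route","H0","H3","H0","H3","H4"]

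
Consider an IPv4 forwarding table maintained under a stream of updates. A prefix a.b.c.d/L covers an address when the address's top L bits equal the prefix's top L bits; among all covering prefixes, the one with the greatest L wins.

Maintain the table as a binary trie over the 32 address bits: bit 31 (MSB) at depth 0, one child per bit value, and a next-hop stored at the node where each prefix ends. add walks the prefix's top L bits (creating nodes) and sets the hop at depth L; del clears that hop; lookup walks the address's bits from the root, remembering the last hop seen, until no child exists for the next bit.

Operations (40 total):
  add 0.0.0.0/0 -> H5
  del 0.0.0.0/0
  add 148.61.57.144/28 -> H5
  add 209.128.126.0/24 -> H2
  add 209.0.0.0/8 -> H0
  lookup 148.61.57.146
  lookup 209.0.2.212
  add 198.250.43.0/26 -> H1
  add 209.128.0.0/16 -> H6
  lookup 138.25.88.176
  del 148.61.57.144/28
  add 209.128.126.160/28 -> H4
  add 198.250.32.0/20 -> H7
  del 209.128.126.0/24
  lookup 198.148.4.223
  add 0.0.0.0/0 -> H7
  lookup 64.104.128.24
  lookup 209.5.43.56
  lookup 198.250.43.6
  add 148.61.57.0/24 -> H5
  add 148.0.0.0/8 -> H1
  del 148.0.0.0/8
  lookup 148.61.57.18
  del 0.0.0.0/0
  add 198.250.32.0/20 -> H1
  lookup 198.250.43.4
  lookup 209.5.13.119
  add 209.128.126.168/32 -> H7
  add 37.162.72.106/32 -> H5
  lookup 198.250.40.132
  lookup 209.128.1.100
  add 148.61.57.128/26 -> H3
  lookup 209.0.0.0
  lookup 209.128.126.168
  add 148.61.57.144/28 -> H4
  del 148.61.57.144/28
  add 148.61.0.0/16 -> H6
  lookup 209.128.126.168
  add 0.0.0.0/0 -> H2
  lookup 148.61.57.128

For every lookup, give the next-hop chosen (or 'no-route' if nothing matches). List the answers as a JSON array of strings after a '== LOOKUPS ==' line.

Process each operation:
  add 0.0.0.0/0 -> H5 at depth 0
  - 0.0.0.0/0 clear@0
  add 148.61.57.144/28 -> H5 at depth 28
  add 209.128.126.0/24 -> H2 at depth 24
  add 209.0.0.0/8 -> H0 at depth 8
  lookup 148.61.57.146: bits 1001010000111101001110011001 walk d0:-→d1:-→d2:-→d3:-→d4:-→d5:-→d6:-→d7:-→d8:-→d9:-→d10:-→d11:-→d12:-→d13:-→d14:-→d15:-→d16:-→d17:-→d18:-→d19:-→d20:-→d21:-→d22:-→d23:-→d24:-→d25:-→d26:-→d27:-→d28:H5 -> H5
  lookup 209.0.2.212: bits 11010001 walk d0:-→d1:-→d2:-→d3:-→d4:-→d5:-→d6:-→d7:-→d8:H0 -> H0
  add 198.250.43.0/26 -> H1 at depth 26
  add 209.128.0.0/16 -> H6 at depth 16
  lookup 138.25.88.176: bits 100 walk d0:-→d1:-→d2:-→d3:- -> no-route
  - 148.61.57.144/28 clear@28
  add 209.128.126.160/28 -> H4 at depth 28
  add 198.250.32.0/20 -> H7 at depth 20
  - 209.128.126.0/24 clear@24
  lookup 198.148.4.223: bits 110001101 walk d0:-→d1:-→d2:-→d3:-→d4:-→d5:-→d6:-→d7:-→d8:-→d9:- -> no-route
  add 0.0.0.0/0 -> H7 at depth 0
  lookup 64.104.128.24: bits ε walk d0:H7 -> H7
  lookup 209.5.43.56: bits 11010001 walk d0:H7→d1:-→d2:-→d3:-→d4:-→d5:-→d6:-→d7:-→d8:H0 -> H0
  lookup 198.250.43.6: bits 11000110111110100010101100 walk d0:H7→d1:-→d2:-→d3:-→d4:-→d5:-→d6:-→d7:-→d8:-→d9:-→d10:-→d11:-→d12:-→d13:-→d14:-→d15:-→d16:-→d17:-→d18:-→d19:-→d20:H7→d21:-→d22:-→d23:-→d24:-→d25:-→d26:H1 -> H1
  add 148.61.57.0/24 -> H5 at depth 24
  add 148.0.0.0/8 -> H1 at depth 8
  - 148.0.0.0/8 clear@8
  lookup 148.61.57.18: bits 100101000011110100111001 walk d0:H7→d1:-→d2:-→d3:-→d4:-→d5:-→d6:-→d7:-→d8:-→d9:-→d10:-→d11:-→d12:-→d13:-→d14:-→d15:-→d16:-→d17:-→d18:-→d19:-→d20:-→d21:-→d22:-→d23:-→d24:H5 -> H5
  - 0.0.0.0/0 clear@0
  add 198.250.32.0/20 -> H1 at depth 20
  lookup 198.250.43.4: bits 11000110111110100010101100 walk d0:-→d1:-→d2:-→d3:-→d4:-→d5:-→d6:-→d7:-→d8:-→d9:-→d10:-→d11:-→d12:-→d13:-→d14:-→d15:-→d16:-→d17:-→d18:-→d19:-→d20:H1→d21:-→d22:-→d23:-→d24:-→d25:-→d26:H1 -> H1
  lookup 209.5.13.119: bits 11010001 walk d0:-→d1:-→d2:-→d3:-→d4:-→d5:-→d6:-→d7:-→d8:H0 -> H0
  add 209.128.126.168/32 -> H7 at depth 32
  add 37.162.72.106/32 -> H5 at depth 32
  lookup 198.250.40.132: bits 1100011011111010001010 walk d0:-→d1:-→d2:-→d3:-→d4:-→d5:-→d6:-→d7:-→d8:-→d9:-→d10:-→d11:-→d12:-→d13:-→d14:-→d15:-→d16:-→d17:-→d18:-→d19:-→d20:H1→d21:-→d22:- -> H1
  lookup 209.128.1.100: bits 11010001100000000 walk d0:-→d1:-→d2:-→d3:-→d4:-→d5:-→d6:-→d7:-→d8:H0→d9:-→d10:-→d11:-→d12:-→d13:-→d14:-→d15:-→d16:H6→d17:- -> H6
  add 148.61.57.128/26 -> H3 at depth 26
  lookup 209.0.0.0: bits 11010001 walk d0:-→d1:-→d2:-→d3:-→d4:-→d5:-→d6:-→d7:-→d8:H0 -> H0
  lookup 209.128.126.168: bits 11010001100000000111111010101000 walk d0:-→d1:-→d2:-→d3:-→d4:-→d5:-→d6:-→d7:-→d8:H0→d9:-→d10:-→d11:-→d12:-→d13:-→d14:-→d15:-→d16:H6→d17:-→d18:-→d19:-→d20:-→d21:-→d22:-→d23:-→d24:-→d25:-→d26:-→d27:-→d28:H4→d29:-→d30:-→d31:-→d32:H7 -> H7
  add 148.61.57.144/28 -> H4 at depth 28
  - 148.61.57.144/28 clear@28
  add 148.61.0.0/16 -> H6 at depth 16
  lookup 209.128.126.168: bits 11010001100000000111111010101000 walk d0:-→d1:-→d2:-→d3:-→d4:-→d5:-→d6:-→d7:-→d8:H0→d9:-→d10:-→d11:-→d12:-→d13:-→d14:-→d15:-→d16:H6→d17:-→d18:-→d19:-→d20:-→d21:-→d22:-→d23:-→d24:-→d25:-→d26:-→d27:-→d28:H4→d29:-→d30:-→d31:-→d32:H7 -> H7
  add 0.0.0.0/0 -> H2 at depth 0
  lookup 148.61.57.128: bits 100101000011110100111001100 walk d0:H2→d1:-→d2:-→d3:-→d4:-→d5:-→d6:-→d7:-→d8:-→d9:-→d10:-→d11:-→d12:-→d13:-→d14:-→d15:-→d16:H6→d17:-→d18:-→d19:-→d20:-→d21:-→d22:-→d23:-→d24:H5→d25:-→d26:H3→d27:- -> H3

== LOOKUPS ==
["H5","H0","no-route","no-route","H7","H0","H1","H5","H1","H0","H1","H6","H0","H7","H7","H3"]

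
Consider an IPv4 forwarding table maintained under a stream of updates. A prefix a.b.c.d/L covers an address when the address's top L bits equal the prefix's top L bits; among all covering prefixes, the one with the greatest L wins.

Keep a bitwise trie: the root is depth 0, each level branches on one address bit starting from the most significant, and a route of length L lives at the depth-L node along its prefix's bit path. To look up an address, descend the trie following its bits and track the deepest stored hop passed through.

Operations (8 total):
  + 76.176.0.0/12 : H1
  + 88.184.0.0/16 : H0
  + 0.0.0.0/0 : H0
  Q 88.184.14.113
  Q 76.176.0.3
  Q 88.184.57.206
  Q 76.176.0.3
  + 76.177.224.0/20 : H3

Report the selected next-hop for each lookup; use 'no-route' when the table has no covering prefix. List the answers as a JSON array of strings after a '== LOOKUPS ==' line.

Apply in order:
  add 76.176.0.0/12 -> H1 at depth 12
  add 88.184.0.0/16 -> H0 at depth 16
  add 0.0.0.0/0 -> H0 at depth 0
  lookup 88.184.14.113: bits 0101100010111000 walk d0:H0→d1:-→d2:-→d3:-→d4:-→d5:-→d6:-→d7:-→d8:-→d9:-→d10:-→d11:-→d12:-→d13:-→d14:-→d15:-→d16:H0 -> H0
  lookup 76.176.0.3: bits 010011001011 walk d0:H0→d1:-→d2:-→d3:-→d4:-→d5:-→d6:-→d7:-→d8:-→d9:-→d10:-→d11:-→d12:H1 -> H1
  lookup 88.184.57.206: bits 0101100010111000 walk d0:H0→d1:-→d2:-→d3:-→d4:-→d5:-→d6:-→d7:-→d8:-→d9:-→d10:-→d11:-→d12:-→d13:-→d14:-→d15:-→d16:H0 -> H0
  lookup 76.176.0.3: bits 010011001011 walk d0:H0→d1:-→d2:-→d3:-→d4:-→d5:-→d6:-→d7:-→d8:-→d9:-→d10:-→d11:-→d12:H1 -> H1
  add 76.177.224.0/20 -> H3 at depth 20

== LOOKUPS ==
["H0","H1","H0","H1"]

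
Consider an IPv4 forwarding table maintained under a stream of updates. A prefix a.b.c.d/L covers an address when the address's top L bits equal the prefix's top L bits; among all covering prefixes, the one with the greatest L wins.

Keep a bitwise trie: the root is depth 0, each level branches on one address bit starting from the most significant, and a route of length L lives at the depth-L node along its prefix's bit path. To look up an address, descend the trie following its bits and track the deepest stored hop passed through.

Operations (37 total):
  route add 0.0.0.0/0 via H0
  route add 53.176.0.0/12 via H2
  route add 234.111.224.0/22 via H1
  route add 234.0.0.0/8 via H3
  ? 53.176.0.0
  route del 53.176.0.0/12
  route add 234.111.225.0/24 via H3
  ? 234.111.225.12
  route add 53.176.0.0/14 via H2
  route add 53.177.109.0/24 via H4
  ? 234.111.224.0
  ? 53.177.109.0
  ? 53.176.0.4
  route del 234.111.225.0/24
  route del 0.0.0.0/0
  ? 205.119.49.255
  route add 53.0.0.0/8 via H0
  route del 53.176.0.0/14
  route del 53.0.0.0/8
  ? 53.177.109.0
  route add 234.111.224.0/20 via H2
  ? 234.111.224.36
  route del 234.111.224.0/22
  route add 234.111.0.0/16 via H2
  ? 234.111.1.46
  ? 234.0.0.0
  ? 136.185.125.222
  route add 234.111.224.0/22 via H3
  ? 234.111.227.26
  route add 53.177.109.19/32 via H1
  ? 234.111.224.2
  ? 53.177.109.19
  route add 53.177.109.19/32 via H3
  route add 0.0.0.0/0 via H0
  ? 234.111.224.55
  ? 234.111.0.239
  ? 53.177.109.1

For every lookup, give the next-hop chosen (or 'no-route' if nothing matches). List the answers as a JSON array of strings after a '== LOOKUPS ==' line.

Process each operation:
  add 0.0.0.0/0 -> H0 at depth 0
  add 53.176.0.0/12 -> H2 at depth 12
  add 234.111.224.0/22 -> H1 at depth 22
  add 234.0.0.0/8 -> H3 at depth 8
  lookup 53.176.0.0: bits 001101011011 walk d0:H0→d1:-→d2:-→d3:-→d4:-→d5:-→d6:-→d7:-→d8:-→d9:-→d10:-→d11:-→d12:H2 -> H2
  del 53.176.0.0/12 (clear depth 12)
  add 234.111.225.0/24 -> H3 at depth 24
  lookup 234.111.225.12: bits 111010100110111111100001 walk d0:H0→d1:-→d2:-→d3:-→d4:-→d5:-→d6:-→d7:-→d8:H3→d9:-→d10:-→d11:-→d12:-→d13:-→d14:-→d15:-→d16:-→d17:-→d18:-→d19:-→d20:-→d21:-→d22:H1→d23:-→d24:H3 -> H3
  add 53.176.0.0/14 -> H2 at depth 14
  add 53.177.109.0/24 -> H4 at depth 24
  lookup 234.111.224.0: bits 11101010011011111110000 walk d0:H0→d1:-→d2:-→d3:-→d4:-→d5:-→d6:-→d7:-→d8:H3→d9:-→d10:-→d11:-→d12:-→d13:-→d14:-→d15:-→d16:-→d17:-→d18:-→d19:-→d20:-→d21:-→d22:H1→d23:- -> H1
  lookup 53.177.109.0: bits 001101011011000101101101 walk d0:H0→d1:-→d2:-→d3:-→d4:-→d5:-→d6:-→d7:-→d8:-→d9:-→d10:-→d11:-→d12:-→d13:-→d14:H2→d15:-→d16:-→d17:-→d18:-→d19:-→d20:-→d21:-→d22:-→d23:-→d24:H4 -> H4
  lookup 53.176.0.4: bits 001101011011000 walk d0:H0→d1:-→d2:-→d3:-→d4:-→d5:-→d6:-→d7:-→d8:-→d9:-→d10:-→d11:-→d12:-→d13:-→d14:H2→d15:- -> H2
  del 234.111.225.0/24 (clear depth 24)
  del 0.0.0.0/0 (clear depth 0)
  lookup 205.119.49.255: bits 11 walk d0:-→d1:-→d2:- -> no-route
  add 53.0.0.0/8 -> H0 at depth 8
  del 53.176.0.0/14 (clear depth 14)
  del 53.0.0.0/8 (clear depth 8)
  lookup 53.177.109.0: bits 001101011011000101101101 walk d0:-→d1:-→d2:-→d3:-→d4:-→d5:-→d6:-→d7:-→d8:-→d9:-→d10:-→d11:-→d12:-→d13:-→d14:-→d15:-→d16:-→d17:-→d18:-→d19:-→d20:-→d21:-→d22:-→d23:-→d24:H4 -> H4
  add 234.111.224.0/20 -> H2 at depth 20
  lookup 234.111.224.36: bits 11101010011011111110000 walk d0:-→d1:-→d2:-→d3:-→d4:-→d5:-→d6:-→d7:-→d8:H3→d9:-→d10:-→d11:-→d12:-→d13:-→d14:-→d15:-→d16:-→d17:-→d18:-→d19:-→d20:H2→d21:-→d22:H1→d23:- -> H1
  del 234.111.224.0/22 (clear depth 22)
  add 234.111.0.0/16 -> H2 at depth 16
  lookup 234.111.1.46: bits 1110101001101111 walk d0:-→d1:-→d2:-→d3:-→d4:-→d5:-→d6:-→d7:-→d8:H3→d9:-→d10:-→d11:-→d12:-→d13:-→d14:-→d15:-→d16:H2 -> H2
  lookup 234.0.0.0: bits 111010100 walk d0:-→d1:-→d2:-→d3:-→d4:-→d5:-→d6:-→d7:-→d8:H3→d9:- -> H3
  lookup 136.185.125.222: bits 1 walk d0:-→d1:- -> no-route
  add 234.111.224.0/22 -> H3 at depth 22
  lookup 234.111.227.26: bits 1110101001101111111000 walk d0:-→d1:-→d2:-→d3:-→d4:-→d5:-→d6:-→d7:-→d8:H3→d9:-→d10:-→d11:-→d12:-→d13:-→d14:-→d15:-→d16:H2→d17:-→d18:-→d19:-→d20:H2→d21:-→d22:H3 -> H3
  add 53.177.109.19/32 -> H1 at depth 32
  lookup 234.111.224.2: bits 11101010011011111110000 walk d0:-→d1:-→d2:-→d3:-→d4:-→d5:-→d6:-→d7:-→d8:H3→d9:-→d10:-→d11:-→d12:-→d13:-→d14:-→d15:-→d16:H2→d17:-→d18:-→d19:-→d20:H2→d21:-→d22:H3→d23:- -> H3
  lookup 53.177.109.19: bits 00110101101100010110110100010011 walk d0:-→d1:-→d2:-→d3:-→d4:-→d5:-→d6:-→d7:-→d8:-→d9:-→d10:-→d11:-→d12:-→d13:-→d14:-→d15:-→d16:-→d17:-→d18:-→d19:-→d20:-→d21:-→d22:-→d23:-→d24:H4→d25:-→d26:-→d27:-→d28:-→d29:-→d30:-→d31:-→d32:H1 -> H1
  add 53.177.109.19/32 -> H3 at depth 32
  add 0.0.0.0/0 -> H0 at depth 0
  lookup 234.111.224.55: bits 11101010011011111110000 walk d0:H0→d1:-→d2:-→d3:-→d4:-→d5:-→d6:-→d7:-→d8:H3→d9:-→d10:-→d11:-→d12:-→d13:-→d14:-→d15:-→d16:H2→d17:-→d18:-→d19:-→d20:H2→d21:-→d22:H3→d23:- -> H3
  lookup 234.111.0.239: bits 1110101001101111 walk d0:H0→d1:-→d2:-→d3:-→d4:-→d5:-→d6:-→d7:-→d8:H3→d9:-→d10:-→d11:-→d12:-→d13:-→d14:-→d15:-→d16:H2 -> H2
  lookup 53.177.109.1: bits 001101011011000101101101000 walk d0:H0→d1:-→d2:-→d3:-→d4:-→d5:-→d6:-→d7:-→d8:-→d9:-→d10:-→d11:-→d12:-→d13:-→d14:-→d15:-→d16:-→d17:-→d18:-→d19:-→d20:-→d21:-→d22:-→d23:-→d24:H4→d25:-→d26:-→d27:- -> H4

== LOOKUPS ==
["H2","H3","H1","H4","H2","no-route","H4","H1","H2","H3","no-route","H3","H3","H1","H3","H2","H4"]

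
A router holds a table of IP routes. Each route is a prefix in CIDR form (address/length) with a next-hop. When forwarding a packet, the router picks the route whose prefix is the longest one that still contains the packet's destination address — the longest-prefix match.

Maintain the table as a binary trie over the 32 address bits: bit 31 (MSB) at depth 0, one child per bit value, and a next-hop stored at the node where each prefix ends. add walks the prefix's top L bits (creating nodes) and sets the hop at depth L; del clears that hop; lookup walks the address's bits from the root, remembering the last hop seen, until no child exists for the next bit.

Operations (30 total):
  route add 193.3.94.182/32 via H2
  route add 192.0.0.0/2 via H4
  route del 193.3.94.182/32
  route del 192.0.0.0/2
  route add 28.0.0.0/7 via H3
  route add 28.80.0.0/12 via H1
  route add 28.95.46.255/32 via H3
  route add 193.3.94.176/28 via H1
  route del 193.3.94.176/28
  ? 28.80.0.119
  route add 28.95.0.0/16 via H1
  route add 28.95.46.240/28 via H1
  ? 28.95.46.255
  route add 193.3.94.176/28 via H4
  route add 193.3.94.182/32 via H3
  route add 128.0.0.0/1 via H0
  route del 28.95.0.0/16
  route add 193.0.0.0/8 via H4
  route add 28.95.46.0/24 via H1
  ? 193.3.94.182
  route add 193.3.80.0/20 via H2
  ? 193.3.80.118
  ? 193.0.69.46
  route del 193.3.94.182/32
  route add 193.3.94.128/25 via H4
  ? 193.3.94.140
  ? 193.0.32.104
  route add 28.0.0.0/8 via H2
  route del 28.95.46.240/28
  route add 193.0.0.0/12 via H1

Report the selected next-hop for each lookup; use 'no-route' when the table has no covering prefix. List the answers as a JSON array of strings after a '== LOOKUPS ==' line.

Trace:
  add 193.3.94.182/32 -> H2 at depth 32
  add 192.0.0.0/2 -> H4 at depth 2
  - 193.3.94.182/32 clear@32
  - 192.0.0.0/2 clear@2
  add 28.0.0.0/7 -> H3 at depth 7
  add 28.80.0.0/12 -> H1 at depth 12
  add 28.95.46.255/32 -> H3 at depth 32
  add 193.3.94.176/28 -> H1 at depth 28
  - 193.3.94.176/28 clear@28
  ? 28.80.0.119  path d0:-→d1:-→d2:-→d3:-→d4:-→d5:-→d6:-→d7:H3→d8:-→d9:-→d10:-→d11:-→d12:H1  best=H1
  add 28.95.0.0/16 -> H1 at depth 16
  add 28.95.46.240/28 -> H1 at depth 28
  ? 28.95.46.255  path d0:-→d1:-→d2:-→d3:-→d4:-→d5:-→d6:-→d7:H3→d8:-→d9:-→d10:-→d11:-→d12:H1→d13:-→d14:-→d15:-→d16:H1→d17:-→d18:-→d19:-→d20:-→d21:-→d22:-→d23:-→d24:-→d25:-→d26:-→d27:-→d28:H1→d29:-→d30:-→d31:-→d32:H3  best=H3
  add 193.3.94.176/28 -> H4 at depth 28
  add 193.3.94.182/32 -> H3 at depth 32
  add 128.0.0.0/1 -> H0 at depth 1
  - 28.95.0.0/16 clear@16
  add 193.0.0.0/8 -> H4 at depth 8
  add 28.95.46.0/24 -> H1 at depth 24
  ? 193.3.94.182  path d0:-→d1:H0→d2:-→d3:-→d4:-→d5:-→d6:-→d7:-→d8:H4→d9:-→d10:-→d11:-→d12:-→d13:-→d14:-→d15:-→d16:-→d17:-→d18:-→d19:-→d20:-→d21:-→d22:-→d23:-→d24:-→d25:-→d26:-→d27:-→d28:H4→d29:-→d30:-→d31:-→d32:H3  best=H3
  add 193.3.80.0/20 -> H2 at depth 20
  ? 193.3.80.118  path d0:-→d1:H0→d2:-→d3:-→d4:-→d5:-→d6:-→d7:-→d8:H4→d9:-→d10:-→d11:-→d12:-→d13:-→d14:-→d15:-→d16:-→d17:-→d18:-→d19:-→d20:H2  best=H2
  ? 193.0.69.46  path d0:-→d1:H0→d2:-→d3:-→d4:-→d5:-→d6:-→d7:-→d8:H4→d9:-→d10:-→d11:-→d12:-→d13:-→d14:-  best=H4
  - 193.3.94.182/32 clear@32
  add 193.3.94.128/25 -> H4 at depth 25
  ? 193.3.94.140  path d0:-→d1:H0→d2:-→d3:-→d4:-→d5:-→d6:-→d7:-→d8:H4→d9:-→d10:-→d11:-→d12:-→d13:-→d14:-→d15:-→d16:-→d17:-→d18:-→d19:-→d20:H2→d21:-→d22:-→d23:-→d24:-→d25:H4→d26:-  best=H4
  ? 193.0.32.104  path d0:-→d1:H0→d2:-→d3:-→d4:-→d5:-→d6:-→d7:-→d8:H4→d9:-→d10:-→d11:-→d12:-→d13:-→d14:-  best=H4
  add 28.0.0.0/8 -> H2 at depth 8
  - 28.95.46.240/28 clear@28
  add 193.0.0.0/12 -> H1 at depth 12

== LOOKUPS ==
["H1","H3","H3","H2","H4","H4","H4"]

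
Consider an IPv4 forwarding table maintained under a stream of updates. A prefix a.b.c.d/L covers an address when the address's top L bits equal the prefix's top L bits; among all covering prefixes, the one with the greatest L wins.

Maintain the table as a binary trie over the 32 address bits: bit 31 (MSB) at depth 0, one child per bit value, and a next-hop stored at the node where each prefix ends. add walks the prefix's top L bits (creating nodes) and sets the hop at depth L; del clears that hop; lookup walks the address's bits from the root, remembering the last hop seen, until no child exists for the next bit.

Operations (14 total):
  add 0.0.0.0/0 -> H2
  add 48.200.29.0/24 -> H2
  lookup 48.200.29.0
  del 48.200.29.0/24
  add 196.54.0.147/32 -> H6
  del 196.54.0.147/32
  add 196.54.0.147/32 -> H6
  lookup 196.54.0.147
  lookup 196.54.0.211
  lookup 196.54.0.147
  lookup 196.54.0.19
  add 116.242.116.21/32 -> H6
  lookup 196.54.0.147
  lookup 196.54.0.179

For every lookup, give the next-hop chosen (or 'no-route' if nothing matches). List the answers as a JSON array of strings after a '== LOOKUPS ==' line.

Trace:
  add 0.0.0.0/0 -> H2 at depth 0
  add 48.200.29.0/24 -> H2 at depth 24
  lookup 48.200.29.0: bits 001100001100100000011101 walk d0:H2→d1:-→d2:-→d3:-→d4:-→d5:-→d6:-→d7:-→d8:-→d9:-→d10:-→d11:-→d12:-→d13:-→d14:-→d15:-→d16:-→d17:-→d18:-→d19:-→d20:-→d21:-→d22:-→d23:-→d24:H2 -> H2
  - 48.200.29.0/24 clear@24
  add 196.54.0.147/32 -> H6 at depth 32
  - 196.54.0.147/32 clear@32
  add 196.54.0.147/32 -> H6 at depth 32
  lookup 196.54.0.147: bits 11000100001101100000000010010011 walk d0:H2→d1:-→d2:-→d3:-→d4:-→d5:-→d6:-→d7:-→d8:-→d9:-→d10:-→d11:-→d12:-→d13:-→d14:-→d15:-→d16:-→d17:-→d18:-→d19:-→d20:-→d21:-→d22:-→d23:-→d24:-→d25:-→d26:-→d27:-→d28:-→d29:-→d30:-→d31:-→d32:H6 -> H6
  lookup 196.54.0.211: bits 1100010000110110000000001 walk d0:H2→d1:-→d2:-→d3:-→d4:-→d5:-→d6:-→d7:-→d8:-→d9:-→d10:-→d11:-→d12:-→d13:-→d14:-→d15:-→d16:-→d17:-→d18:-→d19:-→d20:-→d21:-→d22:-→d23:-→d24:-→d25:- -> H2
  lookup 196.54.0.147: bits 11000100001101100000000010010011 walk d0:H2→d1:-→d2:-→d3:-→d4:-→d5:-→d6:-→d7:-→d8:-→d9:-→d10:-→d11:-→d12:-→d13:-→d14:-→d15:-→d16:-→d17:-→d18:-→d19:-→d20:-→d21:-→d22:-→d23:-→d24:-→d25:-→d26:-→d27:-→d28:-→d29:-→d30:-→d31:-→d32:H6 -> H6
  lookup 196.54.0.19: bits 110001000011011000000000 walk d0:H2→d1:-→d2:-→d3:-→d4:-→d5:-→d6:-→d7:-→d8:-→d9:-→d10:-→d11:-→d12:-→d13:-→d14:-→d15:-→d16:-→d17:-→d18:-→d19:-→d20:-→d21:-→d22:-→d23:-→d24:- -> H2
  add 116.242.116.21/32 -> H6 at depth 32
  lookup 196.54.0.147: bits 11000100001101100000000010010011 walk d0:H2→d1:-→d2:-→d3:-→d4:-→d5:-→d6:-→d7:-→d8:-→d9:-→d10:-→d11:-→d12:-→d13:-→d14:-→d15:-→d16:-→d17:-→d18:-→d19:-→d20:-→d21:-→d22:-→d23:-→d24:-→d25:-→d26:-→d27:-→d28:-→d29:-→d30:-→d31:-→d32:H6 -> H6
  lookup 196.54.0.179: bits 11000100001101100000000010 walk d0:H2→d1:-→d2:-→d3:-→d4:-→d5:-→d6:-→d7:-→d8:-→d9:-→d10:-→d11:-→d12:-→d13:-→d14:-→d15:-→d16:-→d17:-→d18:-→d19:-→d20:-→d21:-→d22:-→d23:-→d24:-→d25:-→d26:- -> H2

== LOOKUPS ==
["H2","H6","H2","H6","H2","H6","H2"]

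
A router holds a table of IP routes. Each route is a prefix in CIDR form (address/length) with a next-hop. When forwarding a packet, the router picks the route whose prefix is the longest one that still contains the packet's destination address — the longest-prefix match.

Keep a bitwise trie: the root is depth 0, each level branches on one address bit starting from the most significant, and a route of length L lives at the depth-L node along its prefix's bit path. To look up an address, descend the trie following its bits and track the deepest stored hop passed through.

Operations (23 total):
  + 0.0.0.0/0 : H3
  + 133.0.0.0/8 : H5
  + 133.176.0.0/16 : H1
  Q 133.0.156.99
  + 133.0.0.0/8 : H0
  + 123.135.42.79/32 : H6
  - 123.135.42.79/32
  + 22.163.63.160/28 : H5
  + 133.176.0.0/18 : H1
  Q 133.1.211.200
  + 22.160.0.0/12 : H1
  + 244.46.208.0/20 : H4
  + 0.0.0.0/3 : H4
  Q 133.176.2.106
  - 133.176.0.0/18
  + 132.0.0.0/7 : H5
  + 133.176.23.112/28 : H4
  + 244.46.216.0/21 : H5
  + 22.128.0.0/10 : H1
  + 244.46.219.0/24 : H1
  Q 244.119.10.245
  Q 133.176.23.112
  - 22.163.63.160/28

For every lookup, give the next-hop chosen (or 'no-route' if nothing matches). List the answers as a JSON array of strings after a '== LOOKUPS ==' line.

Apply in order:
  add 0.0.0.0/0 -> H3 at depth 0
  add 133.0.0.0/8 -> H5 at depth 8
  add 133.176.0.0/16 -> H1 at depth 16
  lookup 133.0.156.99: bits 10000101 walk d0:H3→d1:-→d2:-→d3:-→d4:-→d5:-→d6:-→d7:-→d8:H5 -> H5
  add 133.0.0.0/8 -> H0 at depth 8
  add 123.135.42.79/32 -> H6 at depth 32
  - 123.135.42.79/32 clear@32
  add 22.163.63.160/28 -> H5 at depth 28
  add 133.176.0.0/18 -> H1 at depth 18
  lookup 133.1.211.200: bits 10000101 walk d0:H3→d1:-→d2:-→d3:-→d4:-→d5:-→d6:-→d7:-→d8:H0 -> H0
  add 22.160.0.0/12 -> H1 at depth 12
  add 244.46.208.0/20 -> H4 at depth 20
  add 0.0.0.0/3 -> H4 at depth 3
  lookup 133.176.2.106: bits 100001011011000000 walk d0:H3→d1:-→d2:-→d3:-→d4:-→d5:-→d6:-→d7:-→d8:H0→d9:-→d10:-→d11:-→d12:-→d13:-→d14:-→d15:-→d16:H1→d17:-→d18:H1 -> H1
  - 133.176.0.0/18 clear@18
  add 132.0.0.0/7 -> H5 at depth 7
  add 133.176.23.112/28 -> H4 at depth 28
  add 244.46.216.0/21 -> H5 at depth 21
  add 22.128.0.0/10 -> H1 at depth 10
  add 244.46.219.0/24 -> H1 at depth 24
  lookup 244.119.10.245: bits 111101000 walk d0:H3→d1:-→d2:-→d3:-→d4:-→d5:-→d6:-→d7:-→d8:-→d9:- -> H3
  lookup 133.176.23.112: bits 1000010110110000000101110111 walk d0:H3→d1:-→d2:-→d3:-→d4:-→d5:-→d6:-→d7:H5→d8:H0→d9:-→d10:-→d11:-→d12:-→d13:-→d14:-→d15:-→d16:H1→d17:-→d18:-→d19:-→d20:-→d21:-→d22:-→d23:-→d24:-→d25:-→d26:-→d27:-→d28:H4 -> H4
  - 22.163.63.160/28 clear@28

== LOOKUPS ==
["H5","H0","H1","H3","H4"]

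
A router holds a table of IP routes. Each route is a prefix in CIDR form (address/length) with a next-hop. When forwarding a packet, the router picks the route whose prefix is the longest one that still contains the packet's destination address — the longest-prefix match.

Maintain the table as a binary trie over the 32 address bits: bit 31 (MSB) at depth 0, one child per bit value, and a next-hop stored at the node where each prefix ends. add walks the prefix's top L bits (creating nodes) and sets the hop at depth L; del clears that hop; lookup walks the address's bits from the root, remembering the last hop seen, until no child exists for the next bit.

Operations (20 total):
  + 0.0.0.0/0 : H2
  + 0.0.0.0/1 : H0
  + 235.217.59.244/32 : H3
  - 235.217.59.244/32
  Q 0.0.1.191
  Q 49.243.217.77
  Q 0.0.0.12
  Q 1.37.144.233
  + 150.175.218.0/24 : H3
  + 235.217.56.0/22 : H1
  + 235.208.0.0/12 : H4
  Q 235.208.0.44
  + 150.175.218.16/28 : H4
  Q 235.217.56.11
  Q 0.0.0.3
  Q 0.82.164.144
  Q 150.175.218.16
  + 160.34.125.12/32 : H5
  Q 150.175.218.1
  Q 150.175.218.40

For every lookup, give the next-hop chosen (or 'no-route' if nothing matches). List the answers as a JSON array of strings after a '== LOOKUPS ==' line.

Apply in order:
  + 0.0.0.0/0 (H2) depth=0
  + 0.0.0.0/1 (H0) depth=1
  + 235.217.59.244/32 (H3) depth=32
  del 235.217.59.244/32 (clear depth 32)
  ? 0.0.1.191  path d0:H2→d1:H0  best=H0
  ? 49.243.217.77  path d0:H2→d1:H0  best=H0
  ? 0.0.0.12  path d0:H2→d1:H0  best=H0
  ? 1.37.144.233  path d0:H2→d1:H0  best=H0
  + 150.175.218.0/24 (H3) depth=24
  + 235.217.56.0/22 (H1) depth=22
  + 235.208.0.0/12 (H4) depth=12
  ? 235.208.0.44  path d0:H2→d1:-→d2:-→d3:-→d4:-→d5:-→d6:-→d7:-→d8:-→d9:-→d10:-→d11:-→d12:H4  best=H4
  + 150.175.218.16/28 (H4) depth=28
  ? 235.217.56.11  path d0:H2→d1:-→d2:-→d3:-→d4:-→d5:-→d6:-→d7:-→d8:-→d9:-→d10:-→d11:-→d12:H4→d13:-→d14:-→d15:-→d16:-→d17:-→d18:-→d19:-→d20:-→d21:-→d22:H1  best=H1
  ? 0.0.0.3  path d0:H2→d1:H0  best=H0
  ? 0.82.164.144  path d0:H2→d1:H0  best=H0
  ? 150.175.218.16  path d0:H2→d1:-→d2:-→d3:-→d4:-→d5:-→d6:-→d7:-→d8:-→d9:-→d10:-→d11:-→d12:-→d13:-→d14:-→d15:-→d16:-→d17:-→d18:-→d19:-→d20:-→d21:-→d22:-→d23:-→d24:H3→d25:-→d26:-→d27:-→d28:H4  best=H4
  + 160.34.125.12/32 (H5) depth=32
  ? 150.175.218.1  path d0:H2→d1:-→d2:-→d3:-→d4:-→d5:-→d6:-→d7:-→d8:-→d9:-→d10:-→d11:-→d12:-→d13:-→d14:-→d15:-→d16:-→d17:-→d18:-→d19:-→d20:-→d21:-→d22:-→d23:-→d24:H3→d25:-→d26:-→d27:-  best=H3
  ? 150.175.218.40  path d0:H2→d1:-→d2:-→d3:-→d4:-→d5:-→d6:-→d7:-→d8:-→d9:-→d10:-→d11:-→d12:-→d13:-→d14:-→d15:-→d16:-→d17:-→d18:-→d19:-→d20:-→d21:-→d22:-→d23:-→d24:H3→d25:-→d26:-  best=H3

== LOOKUPS ==
["H0","H0","H0","H0","H4","H1","H0","H0","H4","H3","H3"]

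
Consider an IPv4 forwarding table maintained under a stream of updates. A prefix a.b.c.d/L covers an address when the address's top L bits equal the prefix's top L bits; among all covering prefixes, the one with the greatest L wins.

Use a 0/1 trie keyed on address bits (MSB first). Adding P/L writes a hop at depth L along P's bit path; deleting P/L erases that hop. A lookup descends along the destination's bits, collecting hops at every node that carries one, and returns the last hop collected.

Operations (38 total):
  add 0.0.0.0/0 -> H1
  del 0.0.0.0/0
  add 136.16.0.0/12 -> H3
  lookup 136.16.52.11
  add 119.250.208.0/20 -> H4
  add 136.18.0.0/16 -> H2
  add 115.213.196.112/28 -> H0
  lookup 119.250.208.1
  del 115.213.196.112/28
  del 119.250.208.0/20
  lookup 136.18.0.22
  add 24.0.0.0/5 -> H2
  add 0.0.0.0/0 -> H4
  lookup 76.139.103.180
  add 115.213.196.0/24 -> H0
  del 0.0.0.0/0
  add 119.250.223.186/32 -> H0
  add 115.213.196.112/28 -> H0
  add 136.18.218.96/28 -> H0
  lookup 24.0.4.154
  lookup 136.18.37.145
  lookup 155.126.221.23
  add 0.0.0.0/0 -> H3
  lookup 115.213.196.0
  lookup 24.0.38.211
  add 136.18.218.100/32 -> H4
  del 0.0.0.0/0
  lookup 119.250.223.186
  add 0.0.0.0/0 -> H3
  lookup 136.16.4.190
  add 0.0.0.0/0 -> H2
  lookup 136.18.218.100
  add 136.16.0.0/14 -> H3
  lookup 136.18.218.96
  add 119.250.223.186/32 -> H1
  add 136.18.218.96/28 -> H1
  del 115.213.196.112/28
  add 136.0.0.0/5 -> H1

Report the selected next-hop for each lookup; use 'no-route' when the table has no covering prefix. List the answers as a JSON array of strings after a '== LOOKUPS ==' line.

Trace:
  + 0.0.0.0/0 (H1) depth=0
  - 0.0.0.0/0 clear@0
  + 136.16.0.0/12 (H3) depth=12
  Q 136.16.52.11: descend 100010000001 ; hops seen [H3] ; pick H3
  + 119.250.208.0/20 (H4) depth=20
  + 136.18.0.0/16 (H2) depth=16
  + 115.213.196.112/28 (H0) depth=28
  Q 119.250.208.1: descend 01110111111110101101 ; hops seen [H4] ; pick H4
  - 115.213.196.112/28 clear@28
  - 119.250.208.0/20 clear@20
  Q 136.18.0.22: descend 1000100000010010 ; hops seen [H3,H2] ; pick H2
  + 24.0.0.0/5 (H2) depth=5
  + 0.0.0.0/0 (H4) depth=0
  Q 76.139.103.180: descend 01 ; hops seen [H4] ; pick H4
  + 115.213.196.0/24 (H0) depth=24
  - 0.0.0.0/0 clear@0
  + 119.250.223.186/32 (H0) depth=32
  + 115.213.196.112/28 (H0) depth=28
  + 136.18.218.96/28 (H0) depth=28
  Q 24.0.4.154: descend 00011 ; hops seen [H2] ; pick H2
  Q 136.18.37.145: descend 1000100000010010 ; hops seen [H3,H2] ; pick H2
  Q 155.126.221.23: descend 100 ; hops seen [∅] ; pick no-route
  + 0.0.0.0/0 (H3) depth=0
  Q 115.213.196.0: descend 0111001111010101110001000 ; hops seen [H3,H0] ; pick H0
  Q 24.0.38.211: descend 00011 ; hops seen [H3,H2] ; pick H2
  + 136.18.218.100/32 (H4) depth=32
  - 0.0.0.0/0 clear@0
  Q 119.250.223.186: descend 01110111111110101101111110111010 ; hops seen [H0] ; pick H0
  + 0.0.0.0/0 (H3) depth=0
  Q 136.16.4.190: descend 10001000000100 ; hops seen [H3,H3] ; pick H3
  + 0.0.0.0/0 (H2) depth=0
  Q 136.18.218.100: descend 10001000000100101101101001100100 ; hops seen [H2,H3,H2,H0,H4] ; pick H4
  + 136.16.0.0/14 (H3) depth=14
  Q 136.18.218.96: descend 10001000000100101101101001100 ; hops seen [H2,H3,H3,H2,H0] ; pick H0
  + 119.250.223.186/32 (H1) depth=32
  + 136.18.218.96/28 (H1) depth=28
  - 115.213.196.112/28 clear@28
  + 136.0.0.0/5 (H1) depth=5

== LOOKUPS ==
["H3","H4","H2","H4","H2","H2","no-route","H0","H2","H0","H3","H4","H0"]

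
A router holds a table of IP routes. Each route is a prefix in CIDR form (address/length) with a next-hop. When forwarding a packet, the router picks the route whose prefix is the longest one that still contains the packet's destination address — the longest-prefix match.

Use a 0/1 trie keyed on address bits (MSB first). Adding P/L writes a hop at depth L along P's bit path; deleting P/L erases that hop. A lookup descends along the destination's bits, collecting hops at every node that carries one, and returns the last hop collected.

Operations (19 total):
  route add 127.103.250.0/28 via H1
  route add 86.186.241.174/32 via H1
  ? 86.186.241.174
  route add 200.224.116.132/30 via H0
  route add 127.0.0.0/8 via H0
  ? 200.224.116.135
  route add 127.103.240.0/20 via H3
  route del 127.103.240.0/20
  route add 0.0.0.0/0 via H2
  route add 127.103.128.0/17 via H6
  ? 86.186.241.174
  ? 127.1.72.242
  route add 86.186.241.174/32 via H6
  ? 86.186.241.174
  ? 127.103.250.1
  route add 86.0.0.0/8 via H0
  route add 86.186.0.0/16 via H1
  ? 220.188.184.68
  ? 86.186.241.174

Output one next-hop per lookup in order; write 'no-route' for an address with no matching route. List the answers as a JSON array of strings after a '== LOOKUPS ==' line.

Apply in order:
  + 127.103.250.0/28 (H1) depth=28
  + 86.186.241.174/32 (H1) depth=32
  ? 86.186.241.174  path d0:-→d1:-→d2:-→d3:-→d4:-→d5:-→d6:-→d7:-→d8:-→d9:-→d10:-→d11:-→d12:-→d13:-→d14:-→d15:-→d16:-→d17:-→d18:-→d19:-→d20:-→d21:-→d22:-→d23:-→d24:-→d25:-→d26:-→d27:-→d28:-→d29:-→d30:-→d31:-→d32:H1  best=H1
  + 200.224.116.132/30 (H0) depth=30
  + 127.0.0.0/8 (H0) depth=8
  ? 200.224.116.135  path d0:-→d1:-→d2:-→d3:-→d4:-→d5:-→d6:-→d7:-→d8:-→d9:-→d10:-→d11:-→d12:-→d13:-→d14:-→d15:-→d16:-→d17:-→d18:-→d19:-→d20:-→d21:-→d22:-→d23:-→d24:-→d25:-→d26:-→d27:-→d28:-→d29:-→d30:H0  best=H0
  + 127.103.240.0/20 (H3) depth=20
  del 127.103.240.0/20 (clear depth 20)
  + 0.0.0.0/0 (H2) depth=0
  + 127.103.128.0/17 (H6) depth=17
  ? 86.186.241.174  path d0:H2→d1:-→d2:-→d3:-→d4:-→d5:-→d6:-→d7:-→d8:-→d9:-→d10:-→d11:-→d12:-→d13:-→d14:-→d15:-→d16:-→d17:-→d18:-→d19:-→d20:-→d21:-→d22:-→d23:-→d24:-→d25:-→d26:-→d27:-→d28:-→d29:-→d30:-→d31:-→d32:H1  best=H1
  ? 127.1.72.242  path d0:H2→d1:-→d2:-→d3:-→d4:-→d5:-→d6:-→d7:-→d8:H0→d9:-  best=H0
  + 86.186.241.174/32 (H6) depth=32
  ? 86.186.241.174  path d0:H2→d1:-→d2:-→d3:-→d4:-→d5:-→d6:-→d7:-→d8:-→d9:-→d10:-→d11:-→d12:-→d13:-→d14:-→d15:-→d16:-→d17:-→d18:-→d19:-→d20:-→d21:-→d22:-→d23:-→d24:-→d25:-→d26:-→d27:-→d28:-→d29:-→d30:-→d31:-→d32:H6  best=H6
  ? 127.103.250.1  path d0:H2→d1:-→d2:-→d3:-→d4:-→d5:-→d6:-→d7:-→d8:H0→d9:-→d10:-→d11:-→d12:-→d13:-→d14:-→d15:-→d16:-→d17:H6→d18:-→d19:-→d20:-→d21:-→d22:-→d23:-→d24:-→d25:-→d26:-→d27:-→d28:H1  best=H1
  + 86.0.0.0/8 (H0) depth=8
  + 86.186.0.0/16 (H1) depth=16
  ? 220.188.184.68  path d0:H2→d1:-→d2:-→d3:-  best=H2
  ? 86.186.241.174  path d0:H2→d1:-→d2:-→d3:-→d4:-→d5:-→d6:-→d7:-→d8:H0→d9:-→d10:-→d11:-→d12:-→d13:-→d14:-→d15:-→d16:H1→d17:-→d18:-→d19:-→d20:-→d21:-→d22:-→d23:-→d24:-→d25:-→d26:-→d27:-→d28:-→d29:-→d30:-→d31:-→d32:H6  best=H6

== LOOKUPS ==
["H1","H0","H1","H0","H6","H1","H2","H6"]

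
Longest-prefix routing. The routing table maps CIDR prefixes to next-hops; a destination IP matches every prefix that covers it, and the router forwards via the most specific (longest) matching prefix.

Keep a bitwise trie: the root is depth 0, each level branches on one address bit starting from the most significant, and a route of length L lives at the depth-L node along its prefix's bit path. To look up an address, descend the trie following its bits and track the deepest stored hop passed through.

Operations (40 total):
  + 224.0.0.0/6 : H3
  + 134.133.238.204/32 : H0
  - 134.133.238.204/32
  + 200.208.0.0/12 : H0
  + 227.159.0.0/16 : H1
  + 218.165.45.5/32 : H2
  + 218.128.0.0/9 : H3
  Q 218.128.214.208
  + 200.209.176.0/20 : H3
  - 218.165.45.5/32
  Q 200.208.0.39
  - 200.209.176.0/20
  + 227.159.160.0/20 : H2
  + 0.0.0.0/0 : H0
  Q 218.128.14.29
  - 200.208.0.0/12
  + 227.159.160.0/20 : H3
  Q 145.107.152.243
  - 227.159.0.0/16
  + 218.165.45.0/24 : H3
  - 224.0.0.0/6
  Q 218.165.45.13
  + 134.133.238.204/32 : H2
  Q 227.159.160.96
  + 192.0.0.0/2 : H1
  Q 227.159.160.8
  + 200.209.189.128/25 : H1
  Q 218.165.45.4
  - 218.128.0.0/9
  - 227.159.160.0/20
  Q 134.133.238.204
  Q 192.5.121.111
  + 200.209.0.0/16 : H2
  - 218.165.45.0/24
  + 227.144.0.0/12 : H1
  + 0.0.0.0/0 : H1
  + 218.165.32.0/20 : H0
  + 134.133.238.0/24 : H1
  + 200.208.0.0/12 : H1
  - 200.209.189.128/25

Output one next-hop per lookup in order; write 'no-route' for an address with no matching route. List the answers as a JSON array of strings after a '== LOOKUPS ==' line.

Apply in order:
  + 224.0.0.0/6 (H3) depth=6
  + 134.133.238.204/32 (H0) depth=32
  - 134.133.238.204/32 clear@32
  + 200.208.0.0/12 (H0) depth=12
  + 227.159.0.0/16 (H1) depth=16
  + 218.165.45.5/32 (H2) depth=32
  + 218.128.0.0/9 (H3) depth=9
  lookup 218.128.214.208: bits 1101101010 walk d0:-→d1:-→d2:-→d3:-→d4:-→d5:-→d6:-→d7:-→d8:-→d9:H3→d10:- -> H3
  + 200.209.176.0/20 (H3) depth=20
  - 218.165.45.5/32 clear@32
  lookup 200.208.0.39: bits 110010001101000 walk d0:-→d1:-→d2:-→d3:-→d4:-→d5:-→d6:-→d7:-→d8:-→d9:-→d10:-→d11:-→d12:H0→d13:-→d14:-→d15:- -> H0
  - 200.209.176.0/20 clear@20
  + 227.159.160.0/20 (H2) depth=20
  + 0.0.0.0/0 (H0) depth=0
  lookup 218.128.14.29: bits 1101101010 walk d0:H0→d1:-→d2:-→d3:-→d4:-→d5:-→d6:-→d7:-→d8:-→d9:H3→d10:- -> H3
  - 200.208.0.0/12 clear@12
  + 227.159.160.0/20 (H3) depth=20
  lookup 145.107.152.243: bits 100 walk d0:H0→d1:-→d2:-→d3:- -> H0
  - 227.159.0.0/16 clear@16
  + 218.165.45.0/24 (H3) depth=24
  - 224.0.0.0/6 clear@6
  lookup 218.165.45.13: bits 1101101010100101001011010000 walk d0:H0→d1:-→d2:-→d3:-→d4:-→d5:-→d6:-→d7:-→d8:-→d9:H3→d10:-→d11:-→d12:-→d13:-→d14:-→d15:-→d16:-→d17:-→d18:-→d19:-→d20:-→d21:-→d22:-→d23:-→d24:H3→d25:-→d26:-→d27:-→d28:- -> H3
  + 134.133.238.204/32 (H2) depth=32
  lookup 227.159.160.96: bits 11100011100111111010 walk d0:H0→d1:-→d2:-→d3:-→d4:-→d5:-→d6:-→d7:-→d8:-→d9:-→d10:-→d11:-→d12:-→d13:-→d14:-→d15:-→d16:-→d17:-→d18:-→d19:-→d20:H3 -> H3
  + 192.0.0.0/2 (H1) depth=2
  lookup 227.159.160.8: bits 11100011100111111010 walk d0:H0→d1:-→d2:H1→d3:-→d4:-→d5:-→d6:-→d7:-→d8:-→d9:-→d10:-→d11:-→d12:-→d13:-→d14:-→d15:-→d16:-→d17:-→d18:-→d19:-→d20:H3 -> H3
  + 200.209.189.128/25 (H1) depth=25
  lookup 218.165.45.4: bits 1101101010100101001011010000010 walk d0:H0→d1:-→d2:H1→d3:-→d4:-→d5:-→d6:-→d7:-→d8:-→d9:H3→d10:-→d11:-→d12:-→d13:-→d14:-→d15:-→d16:-→d17:-→d18:-→d19:-→d20:-→d21:-→d22:-→d23:-→d24:H3→d25:-→d26:-→d27:-→d28:-→d29:-→d30:-→d31:- -> H3
  - 218.128.0.0/9 clear@9
  - 227.159.160.0/20 clear@20
  lookup 134.133.238.204: bits 10000110100001011110111011001100 walk d0:H0→d1:-→d2:-→d3:-→d4:-→d5:-→d6:-→d7:-→d8:-→d9:-→d10:-→d11:-→d12:-→d13:-→d14:-→d15:-→d16:-→d17:-→d18:-→d19:-→d20:-→d21:-→d22:-→d23:-→d24:-→d25:-→d26:-→d27:-→d28:-→d29:-→d30:-→d31:-→d32:H2 -> H2
  lookup 192.5.121.111: bits 1100 walk d0:H0→d1:-→d2:H1→d3:-→d4:- -> H1
  + 200.209.0.0/16 (H2) depth=16
  - 218.165.45.0/24 clear@24
  + 227.144.0.0/12 (H1) depth=12
  + 0.0.0.0/0 (H1) depth=0
  + 218.165.32.0/20 (H0) depth=20
  + 134.133.238.0/24 (H1) depth=24
  + 200.208.0.0/12 (H1) depth=12
  - 200.209.189.128/25 clear@25

== LOOKUPS ==
["H3","H0","H3","H0","H3","H3","H3","H3","H2","H1"]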